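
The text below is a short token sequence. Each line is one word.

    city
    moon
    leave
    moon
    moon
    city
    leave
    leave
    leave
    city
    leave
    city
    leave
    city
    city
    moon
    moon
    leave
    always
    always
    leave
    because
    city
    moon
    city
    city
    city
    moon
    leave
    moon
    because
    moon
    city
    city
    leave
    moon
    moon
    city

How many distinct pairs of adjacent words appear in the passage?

16

38 tokens → 37 bigram windows in total.
Repeated bigrams (each contributes count−1 duplicates):
  city city: 4
  city leave: 4
  city moon: 4
  moon city: 4
  leave city: 3
  leave moon: 3
  moon leave: 3
  moon moon: 3
  … (1 more repeated)
21 duplicate windows → 37 − 21 = 16 distinct.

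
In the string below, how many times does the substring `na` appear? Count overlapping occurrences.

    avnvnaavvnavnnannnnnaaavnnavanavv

6

Sliding a length-2 window over the 33 characters (32 positions):
  position 5–6: na
  position 10–11: na
  position 14–15: na
  position 20–21: na
  position 26–27: na
  position 30–31: na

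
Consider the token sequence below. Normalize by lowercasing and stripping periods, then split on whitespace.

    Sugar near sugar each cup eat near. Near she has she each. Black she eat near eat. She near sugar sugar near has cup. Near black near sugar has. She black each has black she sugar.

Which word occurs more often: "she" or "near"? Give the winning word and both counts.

"near" (8 vs 6)

"she": 6 occurrences
"near": 8 occurrences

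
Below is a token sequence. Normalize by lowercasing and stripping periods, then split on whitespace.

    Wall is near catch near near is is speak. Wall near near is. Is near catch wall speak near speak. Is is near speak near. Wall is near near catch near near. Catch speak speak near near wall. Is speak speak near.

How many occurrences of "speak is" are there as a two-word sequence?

1

Scanning the 41 overlapping bigram windows for "speak is":
  position 20–21: speak is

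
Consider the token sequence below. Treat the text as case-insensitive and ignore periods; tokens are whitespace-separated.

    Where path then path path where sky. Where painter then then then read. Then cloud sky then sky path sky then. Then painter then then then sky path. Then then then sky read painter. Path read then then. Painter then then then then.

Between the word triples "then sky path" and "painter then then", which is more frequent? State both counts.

"painter then then" (3 vs 2)

"then sky path": 2 occurrences
"painter then then": 3 occurrences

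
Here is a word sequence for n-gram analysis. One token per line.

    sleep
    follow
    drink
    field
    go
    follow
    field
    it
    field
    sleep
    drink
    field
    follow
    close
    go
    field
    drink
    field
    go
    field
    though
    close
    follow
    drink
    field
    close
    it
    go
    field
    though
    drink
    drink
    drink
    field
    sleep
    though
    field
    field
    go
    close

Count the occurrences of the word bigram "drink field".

5

Scanning the 39 overlapping bigram windows for "drink field":
  position 3–4: drink field
  position 11–12: drink field
  position 17–18: drink field
  position 24–25: drink field
  position 33–34: drink field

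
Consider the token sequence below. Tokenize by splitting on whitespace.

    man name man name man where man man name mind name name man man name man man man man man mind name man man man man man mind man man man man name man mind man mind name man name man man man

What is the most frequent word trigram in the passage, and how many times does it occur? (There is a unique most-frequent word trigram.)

Trigram frequencies (highest first):
  man man man: 9
  man name man: 5
  name man man: 4
  man man name: 3
  name man name: 2
  man man mind: 2
  … (13 more, each ≤ 2)

"man man man", 9 times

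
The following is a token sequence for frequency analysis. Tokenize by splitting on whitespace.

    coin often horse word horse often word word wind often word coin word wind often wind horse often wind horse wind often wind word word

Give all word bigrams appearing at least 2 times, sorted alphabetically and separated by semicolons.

Bigram counts meeting the condition (at least 2 times):
  horse often: 2
  often wind: 3
  often word: 2
  wind horse: 2
  wind often: 3
  word wind: 2
  word word: 2

horse often; often wind; often word; wind horse; wind often; word wind; word word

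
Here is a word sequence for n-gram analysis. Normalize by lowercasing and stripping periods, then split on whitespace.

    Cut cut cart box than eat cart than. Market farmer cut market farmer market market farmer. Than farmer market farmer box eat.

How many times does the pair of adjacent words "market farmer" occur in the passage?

Scanning the 21 overlapping bigram windows for "market farmer":
  position 9–10: market farmer
  position 12–13: market farmer
  position 15–16: market farmer
  position 19–20: market farmer

4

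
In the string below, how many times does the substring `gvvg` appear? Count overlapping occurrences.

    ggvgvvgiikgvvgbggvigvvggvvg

4

Sliding a length-4 window over the 27 characters (24 positions):
  position 4–7: gvvg
  position 11–14: gvvg
  position 20–23: gvvg
  position 24–27: gvvg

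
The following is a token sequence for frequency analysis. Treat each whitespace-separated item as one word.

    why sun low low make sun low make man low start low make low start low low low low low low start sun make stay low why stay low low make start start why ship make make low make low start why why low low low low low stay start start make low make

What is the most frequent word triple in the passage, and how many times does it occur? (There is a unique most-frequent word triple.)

"low low low", 7 times

Trigram frequencies (highest first):
  low low low: 7
  low low make: 2
  low start low: 2
  low make low: 2
  make low start: 2
  make low make: 2
  … (35 more, each ≤ 1)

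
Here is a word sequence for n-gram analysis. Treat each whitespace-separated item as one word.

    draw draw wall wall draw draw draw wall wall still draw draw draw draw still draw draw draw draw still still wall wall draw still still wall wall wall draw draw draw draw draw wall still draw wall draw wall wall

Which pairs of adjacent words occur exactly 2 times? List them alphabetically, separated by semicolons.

still still; still wall; wall still

Bigram counts meeting the condition (exactly 2 times):
  still still: 2
  still wall: 2
  wall still: 2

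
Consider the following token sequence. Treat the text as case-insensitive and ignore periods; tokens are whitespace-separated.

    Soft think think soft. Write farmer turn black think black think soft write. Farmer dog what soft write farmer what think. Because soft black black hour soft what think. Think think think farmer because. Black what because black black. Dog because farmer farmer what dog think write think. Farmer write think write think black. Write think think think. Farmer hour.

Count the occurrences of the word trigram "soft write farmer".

3

Scanning the 58 overlapping trigram windows for "soft write farmer":
  position 4–6: soft write farmer
  position 12–14: soft write farmer
  position 17–19: soft write farmer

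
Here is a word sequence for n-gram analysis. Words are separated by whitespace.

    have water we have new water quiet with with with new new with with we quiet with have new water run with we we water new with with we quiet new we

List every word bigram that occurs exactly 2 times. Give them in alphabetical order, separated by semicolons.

Bigram counts meeting the condition (exactly 2 times):
  have new: 2
  new water: 2
  new with: 2
  quiet with: 2
  we quiet: 2

have new; new water; new with; quiet with; we quiet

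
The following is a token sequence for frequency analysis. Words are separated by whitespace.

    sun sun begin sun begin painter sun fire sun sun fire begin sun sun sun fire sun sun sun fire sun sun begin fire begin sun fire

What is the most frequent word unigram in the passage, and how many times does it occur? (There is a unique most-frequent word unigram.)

"sun", 15 times

Unigram frequencies (highest first):
  sun: 15
  fire: 6
  begin: 5
  painter: 1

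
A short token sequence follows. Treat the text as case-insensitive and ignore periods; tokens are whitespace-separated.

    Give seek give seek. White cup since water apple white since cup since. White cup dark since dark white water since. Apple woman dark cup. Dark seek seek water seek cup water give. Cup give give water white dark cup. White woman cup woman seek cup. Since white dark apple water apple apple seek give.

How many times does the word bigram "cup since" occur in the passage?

Scanning the 54 overlapping bigram windows for "cup since":
  position 6–7: cup since
  position 12–13: cup since
  position 46–47: cup since

3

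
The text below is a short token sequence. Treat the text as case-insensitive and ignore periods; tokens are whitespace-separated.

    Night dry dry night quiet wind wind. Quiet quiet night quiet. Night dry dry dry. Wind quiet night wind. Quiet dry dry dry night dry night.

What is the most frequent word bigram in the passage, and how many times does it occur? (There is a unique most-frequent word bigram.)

Bigram frequencies (highest first):
  dry dry: 5
  night dry: 3
  dry night: 3
  wind quiet: 3
  quiet night: 3
  night quiet: 2
  … (6 more, each ≤ 1)

"dry dry", 5 times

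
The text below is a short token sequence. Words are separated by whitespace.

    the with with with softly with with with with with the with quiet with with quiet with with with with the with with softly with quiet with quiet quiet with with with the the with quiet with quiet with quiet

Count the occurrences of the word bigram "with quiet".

Scanning the 39 overlapping bigram windows for "with quiet":
  position 12–13: with quiet
  position 15–16: with quiet
  position 25–26: with quiet
  position 27–28: with quiet
  position 35–36: with quiet
  position 37–38: with quiet
  position 39–40: with quiet

7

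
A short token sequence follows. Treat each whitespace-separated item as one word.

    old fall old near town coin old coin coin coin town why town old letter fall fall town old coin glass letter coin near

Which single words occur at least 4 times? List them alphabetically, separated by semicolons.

coin; old; town

Unigram counts meeting the condition (at least 4 times):
  coin: 6
  old: 5
  town: 4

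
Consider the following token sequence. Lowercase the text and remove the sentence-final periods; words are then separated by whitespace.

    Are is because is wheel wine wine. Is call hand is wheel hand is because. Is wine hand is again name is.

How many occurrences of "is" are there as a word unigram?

Scanning the 22 tokens for "is":
  position 2: is
  position 4: is
  position 8: is
  position 11: is
  position 14: is
  position 16: is
  position 19: is
  position 22: is

8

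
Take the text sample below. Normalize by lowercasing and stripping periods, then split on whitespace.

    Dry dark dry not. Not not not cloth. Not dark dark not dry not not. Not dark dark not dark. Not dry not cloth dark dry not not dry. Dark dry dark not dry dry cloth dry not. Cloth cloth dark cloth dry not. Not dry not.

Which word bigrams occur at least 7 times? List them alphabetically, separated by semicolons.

dry not; not not

Bigram counts meeting the condition (at least 7 times):
  dry not: 7
  not not: 7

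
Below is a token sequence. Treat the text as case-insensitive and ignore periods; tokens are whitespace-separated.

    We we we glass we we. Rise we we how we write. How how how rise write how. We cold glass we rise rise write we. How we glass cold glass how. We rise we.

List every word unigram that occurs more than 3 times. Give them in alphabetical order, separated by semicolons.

Unigram counts meeting the condition (more than 3 times):
  glass: 4
  how: 7
  rise: 5
  we: 14

glass; how; rise; we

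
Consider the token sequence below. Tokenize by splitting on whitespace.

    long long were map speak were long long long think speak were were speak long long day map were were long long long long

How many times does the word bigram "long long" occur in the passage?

Scanning the 23 overlapping bigram windows for "long long":
  position 1–2: long long
  position 7–8: long long
  position 8–9: long long
  position 15–16: long long
  position 21–22: long long
  position 22–23: long long
  position 23–24: long long

7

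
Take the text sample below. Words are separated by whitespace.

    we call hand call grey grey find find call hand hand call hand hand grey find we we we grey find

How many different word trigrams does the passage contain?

21 tokens → 19 trigram windows in total.
Repeated trigrams (each contributes count−1 duplicates):
  call hand hand: 2
1 duplicate windows → 19 − 1 = 18 distinct.

18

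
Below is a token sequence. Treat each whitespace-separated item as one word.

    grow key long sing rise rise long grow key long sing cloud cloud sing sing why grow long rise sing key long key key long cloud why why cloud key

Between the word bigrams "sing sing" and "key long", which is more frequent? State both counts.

"key long" (4 vs 1)

"sing sing": 1 occurrence
"key long": 4 occurrences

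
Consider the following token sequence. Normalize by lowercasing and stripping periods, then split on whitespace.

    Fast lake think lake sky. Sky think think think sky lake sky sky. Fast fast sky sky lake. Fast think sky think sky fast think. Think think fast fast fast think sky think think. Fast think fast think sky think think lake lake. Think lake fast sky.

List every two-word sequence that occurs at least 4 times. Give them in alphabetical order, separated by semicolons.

Bigram counts meeting the condition (at least 4 times):
  fast think: 5
  sky think: 4
  think sky: 5
  think think: 6

fast think; sky think; think sky; think think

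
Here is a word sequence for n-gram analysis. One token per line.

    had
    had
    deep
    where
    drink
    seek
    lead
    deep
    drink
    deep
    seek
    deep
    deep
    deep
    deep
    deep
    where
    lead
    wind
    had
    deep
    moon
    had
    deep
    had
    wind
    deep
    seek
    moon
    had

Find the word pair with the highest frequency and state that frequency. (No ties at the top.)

Bigram frequencies (highest first):
  deep deep: 4
  had deep: 3
  deep where: 2
  deep seek: 2
  moon had: 2
  had had: 1
  … (15 more, each ≤ 1)

"deep deep", 4 times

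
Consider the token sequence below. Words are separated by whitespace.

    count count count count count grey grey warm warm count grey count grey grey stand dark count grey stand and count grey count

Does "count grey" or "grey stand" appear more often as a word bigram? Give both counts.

"count grey" (5 vs 2)

"count grey": 5 occurrences
"grey stand": 2 occurrences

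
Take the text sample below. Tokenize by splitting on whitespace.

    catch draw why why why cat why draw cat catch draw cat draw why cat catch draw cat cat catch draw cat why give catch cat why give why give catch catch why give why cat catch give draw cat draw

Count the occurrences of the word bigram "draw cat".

5

Scanning the 40 overlapping bigram windows for "draw cat":
  position 8–9: draw cat
  position 11–12: draw cat
  position 17–18: draw cat
  position 21–22: draw cat
  position 39–40: draw cat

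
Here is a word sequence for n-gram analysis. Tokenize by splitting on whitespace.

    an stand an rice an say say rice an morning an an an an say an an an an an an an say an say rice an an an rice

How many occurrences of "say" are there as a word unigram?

Scanning the 30 tokens for "say":
  position 6: say
  position 7: say
  position 15: say
  position 23: say
  position 25: say

5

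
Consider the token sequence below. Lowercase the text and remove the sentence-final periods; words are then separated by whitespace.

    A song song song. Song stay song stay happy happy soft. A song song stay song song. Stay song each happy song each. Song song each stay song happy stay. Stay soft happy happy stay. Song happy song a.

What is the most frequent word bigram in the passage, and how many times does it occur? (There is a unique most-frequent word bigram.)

Bigram frequencies (highest first):
  song song: 6
  stay song: 5
  song stay: 4
  song each: 3
  a song: 2
  happy happy: 2
  … (13 more, each ≤ 2)

"song song", 6 times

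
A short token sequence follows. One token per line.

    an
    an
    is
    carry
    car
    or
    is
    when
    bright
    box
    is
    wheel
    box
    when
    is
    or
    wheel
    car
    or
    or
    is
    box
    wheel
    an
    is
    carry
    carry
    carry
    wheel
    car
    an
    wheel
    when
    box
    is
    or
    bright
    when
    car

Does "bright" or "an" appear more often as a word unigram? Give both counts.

"bright": 2 occurrences
"an": 4 occurrences

"an" (4 vs 2)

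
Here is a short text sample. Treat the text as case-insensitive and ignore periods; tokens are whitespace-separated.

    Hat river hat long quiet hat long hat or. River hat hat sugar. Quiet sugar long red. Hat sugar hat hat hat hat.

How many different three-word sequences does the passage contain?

23 tokens → 21 trigram windows in total.
Repeated trigrams (each contributes count−1 duplicates):
  hat hat hat: 2
1 duplicate windows → 21 − 1 = 20 distinct.

20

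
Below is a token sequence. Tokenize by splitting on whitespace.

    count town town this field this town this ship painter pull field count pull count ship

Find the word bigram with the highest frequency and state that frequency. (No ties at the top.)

Bigram frequencies (highest first):
  town this: 2
  count town: 1
  town town: 1
  this field: 1
  field this: 1
  this town: 1
  … (8 more, each ≤ 1)

"town this", 2 times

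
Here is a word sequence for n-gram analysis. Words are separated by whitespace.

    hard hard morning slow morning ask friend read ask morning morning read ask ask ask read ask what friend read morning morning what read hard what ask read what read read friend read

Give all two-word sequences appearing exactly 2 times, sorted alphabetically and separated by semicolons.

ask ask; ask read; morning morning; what read

Bigram counts meeting the condition (exactly 2 times):
  ask ask: 2
  ask read: 2
  morning morning: 2
  what read: 2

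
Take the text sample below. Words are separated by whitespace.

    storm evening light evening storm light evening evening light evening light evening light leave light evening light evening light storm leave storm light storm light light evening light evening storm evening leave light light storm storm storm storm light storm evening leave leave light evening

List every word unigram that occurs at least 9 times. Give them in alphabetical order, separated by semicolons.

Unigram counts meeting the condition (at least 9 times):
  evening: 13
  light: 16
  storm: 11

evening; light; storm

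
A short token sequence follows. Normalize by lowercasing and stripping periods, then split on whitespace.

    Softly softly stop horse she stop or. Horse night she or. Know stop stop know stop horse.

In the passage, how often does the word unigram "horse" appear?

3

Scanning the 17 tokens for "horse":
  position 4: horse
  position 8: horse
  position 17: horse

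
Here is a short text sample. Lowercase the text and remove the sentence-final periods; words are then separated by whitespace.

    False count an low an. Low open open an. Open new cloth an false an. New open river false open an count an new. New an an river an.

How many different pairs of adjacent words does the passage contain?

29 tokens → 28 bigram windows in total.
Repeated bigrams (each contributes count−1 duplicates):
  an low: 2
  an new: 2
  count an: 2
  open an: 2
4 duplicate windows → 28 − 4 = 24 distinct.

24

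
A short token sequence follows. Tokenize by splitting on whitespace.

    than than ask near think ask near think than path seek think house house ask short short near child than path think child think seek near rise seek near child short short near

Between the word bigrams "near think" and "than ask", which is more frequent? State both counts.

"near think": 2 occurrences
"than ask": 1 occurrence

"near think" (2 vs 1)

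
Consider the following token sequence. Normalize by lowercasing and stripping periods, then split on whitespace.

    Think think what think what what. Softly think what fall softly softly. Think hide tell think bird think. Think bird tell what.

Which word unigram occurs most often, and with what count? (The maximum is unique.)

Unigram frequencies (highest first):
  think: 8
  what: 5
  softly: 3
  tell: 2
  bird: 2
  fall: 1
  … (1 more, each ≤ 1)

"think", 8 times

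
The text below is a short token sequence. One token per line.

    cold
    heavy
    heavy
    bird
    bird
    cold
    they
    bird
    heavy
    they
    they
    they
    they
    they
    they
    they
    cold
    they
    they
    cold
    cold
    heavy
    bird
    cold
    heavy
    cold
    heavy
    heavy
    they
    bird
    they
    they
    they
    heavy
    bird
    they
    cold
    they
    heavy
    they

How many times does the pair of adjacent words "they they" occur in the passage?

9

Scanning the 39 overlapping bigram windows for "they they":
  position 10–11: they they
  position 11–12: they they
  position 12–13: they they
  position 13–14: they they
  position 14–15: they they
  position 15–16: they they
  position 18–19: they they
  position 31–32: they they
  position 32–33: they they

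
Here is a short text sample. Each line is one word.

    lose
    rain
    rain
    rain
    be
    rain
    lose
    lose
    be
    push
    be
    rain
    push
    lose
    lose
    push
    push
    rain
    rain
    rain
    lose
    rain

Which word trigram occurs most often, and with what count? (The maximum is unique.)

"rain rain rain", 2 times

Trigram frequencies (highest first):
  rain rain rain: 2
  lose rain rain: 1
  rain rain be: 1
  rain be rain: 1
  be rain lose: 1
  rain lose lose: 1
  … (13 more, each ≤ 1)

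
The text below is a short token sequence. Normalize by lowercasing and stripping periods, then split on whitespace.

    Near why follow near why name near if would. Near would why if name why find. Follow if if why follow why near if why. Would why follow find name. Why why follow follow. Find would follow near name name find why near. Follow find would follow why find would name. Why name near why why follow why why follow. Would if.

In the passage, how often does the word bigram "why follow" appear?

Scanning the 61 overlapping bigram windows for "why follow":
  position 2–3: why follow
  position 20–21: why follow
  position 27–28: why follow
  position 32–33: why follow
  position 56–57: why follow
  position 59–60: why follow

6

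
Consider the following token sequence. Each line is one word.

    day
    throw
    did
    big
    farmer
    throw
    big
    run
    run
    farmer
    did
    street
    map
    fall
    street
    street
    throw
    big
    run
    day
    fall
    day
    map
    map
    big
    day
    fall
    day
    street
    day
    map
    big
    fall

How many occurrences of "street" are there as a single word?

4

Scanning the 33 tokens for "street":
  position 12: street
  position 15: street
  position 16: street
  position 29: street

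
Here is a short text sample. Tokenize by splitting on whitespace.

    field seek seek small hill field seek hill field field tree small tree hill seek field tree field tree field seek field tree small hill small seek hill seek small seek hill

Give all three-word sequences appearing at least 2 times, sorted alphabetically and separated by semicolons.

field tree field; field tree small; seek field tree; small seek hill

Trigram counts meeting the condition (at least 2 times):
  field tree field: 2
  field tree small: 2
  seek field tree: 2
  small seek hill: 2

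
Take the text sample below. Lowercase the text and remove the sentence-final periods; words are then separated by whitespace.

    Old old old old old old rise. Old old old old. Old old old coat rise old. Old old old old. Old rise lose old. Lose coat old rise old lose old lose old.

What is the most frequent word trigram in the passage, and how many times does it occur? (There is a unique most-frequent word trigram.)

Trigram frequencies (highest first):
  old old old: 13
  old old rise: 2
  old rise old: 2
  rise old old: 2
  lose old lose: 2
  old lose old: 2
  … (9 more, each ≤ 1)

"old old old", 13 times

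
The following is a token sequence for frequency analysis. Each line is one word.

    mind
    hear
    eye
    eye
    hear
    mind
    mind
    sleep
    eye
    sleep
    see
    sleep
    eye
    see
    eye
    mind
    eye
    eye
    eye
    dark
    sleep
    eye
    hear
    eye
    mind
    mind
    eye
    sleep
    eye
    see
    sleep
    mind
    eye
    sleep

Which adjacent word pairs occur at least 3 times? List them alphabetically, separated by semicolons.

eye eye; eye sleep; mind eye; sleep eye

Bigram counts meeting the condition (at least 3 times):
  eye eye: 3
  eye sleep: 3
  mind eye: 3
  sleep eye: 4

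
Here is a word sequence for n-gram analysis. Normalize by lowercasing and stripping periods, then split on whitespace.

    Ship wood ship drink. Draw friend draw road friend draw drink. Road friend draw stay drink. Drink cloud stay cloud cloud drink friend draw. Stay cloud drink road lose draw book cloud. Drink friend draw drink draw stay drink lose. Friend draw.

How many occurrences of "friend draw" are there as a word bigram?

Scanning the 41 overlapping bigram windows for "friend draw":
  position 6–7: friend draw
  position 9–10: friend draw
  position 13–14: friend draw
  position 23–24: friend draw
  position 34–35: friend draw
  position 41–42: friend draw

6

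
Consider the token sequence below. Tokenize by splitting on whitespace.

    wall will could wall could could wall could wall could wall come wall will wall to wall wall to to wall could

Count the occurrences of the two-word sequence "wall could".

Scanning the 21 overlapping bigram windows for "wall could":
  position 4–5: wall could
  position 7–8: wall could
  position 9–10: wall could
  position 21–22: wall could

4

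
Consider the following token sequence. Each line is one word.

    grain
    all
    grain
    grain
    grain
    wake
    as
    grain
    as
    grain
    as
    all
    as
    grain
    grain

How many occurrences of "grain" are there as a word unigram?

Scanning the 15 tokens for "grain":
  position 1: grain
  position 3: grain
  position 4: grain
  position 5: grain
  position 8: grain
  position 10: grain
  position 14: grain
  position 15: grain

8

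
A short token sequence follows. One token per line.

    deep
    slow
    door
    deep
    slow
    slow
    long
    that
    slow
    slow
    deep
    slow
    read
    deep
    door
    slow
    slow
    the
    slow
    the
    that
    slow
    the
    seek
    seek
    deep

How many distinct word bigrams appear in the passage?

18

26 tokens → 25 bigram windows in total.
Repeated bigrams (each contributes count−1 duplicates):
  deep slow: 3
  slow slow: 3
  slow the: 3
  that slow: 2
7 duplicate windows → 25 − 7 = 18 distinct.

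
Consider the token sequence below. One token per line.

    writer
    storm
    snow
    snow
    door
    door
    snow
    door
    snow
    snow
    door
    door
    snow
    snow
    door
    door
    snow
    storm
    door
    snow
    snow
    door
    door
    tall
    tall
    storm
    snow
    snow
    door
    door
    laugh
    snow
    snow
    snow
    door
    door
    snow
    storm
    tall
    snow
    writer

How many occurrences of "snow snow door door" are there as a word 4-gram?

Scanning the 38 overlapping 4-gram windows for "snow snow door door":
  position 3–6: snow snow door door
  position 9–12: snow snow door door
  position 13–16: snow snow door door
  position 20–23: snow snow door door
  position 27–30: snow snow door door
  position 33–36: snow snow door door

6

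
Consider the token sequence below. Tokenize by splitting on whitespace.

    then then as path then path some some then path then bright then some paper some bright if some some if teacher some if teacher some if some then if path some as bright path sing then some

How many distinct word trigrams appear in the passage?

38 tokens → 36 trigram windows in total.
Repeated trigrams (each contributes count−1 duplicates):
  if teacher some: 2
  some if teacher: 2
  teacher some if: 2
3 duplicate windows → 36 − 3 = 33 distinct.

33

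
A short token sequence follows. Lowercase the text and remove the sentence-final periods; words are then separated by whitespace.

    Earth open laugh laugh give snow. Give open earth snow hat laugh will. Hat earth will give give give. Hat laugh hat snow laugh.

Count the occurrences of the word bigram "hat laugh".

2

Scanning the 23 overlapping bigram windows for "hat laugh":
  position 11–12: hat laugh
  position 20–21: hat laugh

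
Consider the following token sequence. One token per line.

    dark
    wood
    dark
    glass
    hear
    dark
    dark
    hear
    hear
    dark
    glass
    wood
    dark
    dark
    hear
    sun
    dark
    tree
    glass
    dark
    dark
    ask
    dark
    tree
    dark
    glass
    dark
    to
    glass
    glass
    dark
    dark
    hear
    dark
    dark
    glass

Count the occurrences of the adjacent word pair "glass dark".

Scanning the 35 overlapping bigram windows for "glass dark":
  position 19–20: glass dark
  position 26–27: glass dark
  position 30–31: glass dark

3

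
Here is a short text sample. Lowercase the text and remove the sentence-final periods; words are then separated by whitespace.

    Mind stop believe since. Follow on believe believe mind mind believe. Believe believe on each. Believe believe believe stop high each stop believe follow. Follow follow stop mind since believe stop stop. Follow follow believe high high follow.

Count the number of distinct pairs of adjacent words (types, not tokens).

38 tokens → 37 bigram windows in total.
Repeated bigrams (each contributes count−1 duplicates):
  believe believe: 5
  follow follow: 3
  believe stop: 2
  stop believe: 2
8 duplicate windows → 37 − 8 = 29 distinct.

29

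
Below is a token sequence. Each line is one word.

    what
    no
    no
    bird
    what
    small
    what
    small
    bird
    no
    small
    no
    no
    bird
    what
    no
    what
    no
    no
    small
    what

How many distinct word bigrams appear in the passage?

11

21 tokens → 20 bigram windows in total.
Repeated bigrams (each contributes count−1 duplicates):
  no no: 3
  what no: 3
  bird what: 2
  no bird: 2
  no small: 2
  small what: 2
  what small: 2
9 duplicate windows → 20 − 9 = 11 distinct.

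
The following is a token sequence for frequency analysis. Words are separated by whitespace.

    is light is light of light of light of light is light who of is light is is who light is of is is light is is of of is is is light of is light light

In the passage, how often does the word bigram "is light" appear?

Scanning the 36 overlapping bigram windows for "is light":
  position 1–2: is light
  position 3–4: is light
  position 11–12: is light
  position 15–16: is light
  position 24–25: is light
  position 32–33: is light
  position 35–36: is light

7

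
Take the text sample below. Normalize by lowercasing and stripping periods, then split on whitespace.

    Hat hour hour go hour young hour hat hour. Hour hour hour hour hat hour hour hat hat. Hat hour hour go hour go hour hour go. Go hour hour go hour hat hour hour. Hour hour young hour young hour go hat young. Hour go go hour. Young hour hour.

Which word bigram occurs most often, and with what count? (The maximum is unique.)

"hour hour", 13 times

Bigram frequencies (highest first):
  hour hour: 13
  hour go: 7
  go hour: 6
  hat hour: 5
  young hour: 5
  hour young: 4
  … (5 more, each ≤ 4)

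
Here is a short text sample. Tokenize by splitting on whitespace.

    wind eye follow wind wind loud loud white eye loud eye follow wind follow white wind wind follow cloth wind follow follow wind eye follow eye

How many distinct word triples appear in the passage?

22

26 tokens → 24 trigram windows in total.
Repeated trigrams (each contributes count−1 duplicates):
  eye follow wind: 2
  wind eye follow: 2
2 duplicate windows → 24 − 2 = 22 distinct.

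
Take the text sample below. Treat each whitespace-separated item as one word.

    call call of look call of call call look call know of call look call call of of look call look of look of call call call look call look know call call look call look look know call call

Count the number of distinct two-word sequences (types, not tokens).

40 tokens → 39 bigram windows in total.
Repeated bigrams (each contributes count−1 duplicates):
  call call: 7
  call look: 7
  look call: 6
  call of: 3
  of call: 3
  of look: 3
  know call: 2
  look know: 2
  … (1 more repeated)
26 duplicate windows → 39 − 26 = 13 distinct.

13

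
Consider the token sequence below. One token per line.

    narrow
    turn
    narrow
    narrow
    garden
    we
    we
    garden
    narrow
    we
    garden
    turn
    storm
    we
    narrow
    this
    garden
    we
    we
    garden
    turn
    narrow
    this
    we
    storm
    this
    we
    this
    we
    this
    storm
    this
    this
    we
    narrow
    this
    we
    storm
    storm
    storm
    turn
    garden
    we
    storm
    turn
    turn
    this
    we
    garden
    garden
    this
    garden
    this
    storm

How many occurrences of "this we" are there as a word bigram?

6

Scanning the 53 overlapping bigram windows for "this we":
  position 23–24: this we
  position 26–27: this we
  position 28–29: this we
  position 33–34: this we
  position 36–37: this we
  position 47–48: this we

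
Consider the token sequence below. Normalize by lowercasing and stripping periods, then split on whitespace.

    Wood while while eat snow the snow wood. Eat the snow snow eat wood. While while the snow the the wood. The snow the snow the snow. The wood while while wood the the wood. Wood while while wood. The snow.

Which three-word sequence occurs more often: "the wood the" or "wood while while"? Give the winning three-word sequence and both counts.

"the wood the": 1 occurrence
"wood while while": 4 occurrences

"wood while while" (4 vs 1)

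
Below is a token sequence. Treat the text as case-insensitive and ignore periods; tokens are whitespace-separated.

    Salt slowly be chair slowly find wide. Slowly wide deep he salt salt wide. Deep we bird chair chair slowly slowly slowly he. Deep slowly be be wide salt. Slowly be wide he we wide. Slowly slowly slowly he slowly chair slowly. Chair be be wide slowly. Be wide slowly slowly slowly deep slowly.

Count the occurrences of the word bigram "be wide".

4

Scanning the 53 overlapping bigram windows for "be wide":
  position 27–28: be wide
  position 31–32: be wide
  position 45–46: be wide
  position 48–49: be wide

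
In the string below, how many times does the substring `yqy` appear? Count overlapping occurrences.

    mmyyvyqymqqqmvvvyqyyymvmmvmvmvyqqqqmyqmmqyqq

Sliding a length-3 window over the 44 characters (42 positions):
  position 6–8: yqy
  position 17–19: yqy

2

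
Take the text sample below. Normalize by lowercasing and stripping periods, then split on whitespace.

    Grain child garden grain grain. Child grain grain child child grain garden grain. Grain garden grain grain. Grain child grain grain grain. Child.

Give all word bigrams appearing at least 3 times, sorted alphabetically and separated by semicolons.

child grain; garden grain; grain child; grain grain

Bigram counts meeting the condition (at least 3 times):
  child grain: 3
  garden grain: 3
  grain child: 5
  grain grain: 7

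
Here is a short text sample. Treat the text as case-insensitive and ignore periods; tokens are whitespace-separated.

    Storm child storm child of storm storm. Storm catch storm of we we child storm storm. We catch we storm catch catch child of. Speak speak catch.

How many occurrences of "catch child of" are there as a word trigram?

Scanning the 25 overlapping trigram windows for "catch child of":
  position 22–24: catch child of

1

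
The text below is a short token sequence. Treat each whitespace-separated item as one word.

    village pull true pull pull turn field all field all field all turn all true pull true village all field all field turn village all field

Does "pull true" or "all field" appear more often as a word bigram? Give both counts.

"pull true": 2 occurrences
"all field": 5 occurrences

"all field" (5 vs 2)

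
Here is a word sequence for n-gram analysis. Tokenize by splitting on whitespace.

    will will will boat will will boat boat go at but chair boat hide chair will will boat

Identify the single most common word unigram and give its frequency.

Unigram frequencies (highest first):
  will: 7
  boat: 5
  chair: 2
  go: 1
  at: 1
  but: 1
  … (1 more, each ≤ 1)

"will", 7 times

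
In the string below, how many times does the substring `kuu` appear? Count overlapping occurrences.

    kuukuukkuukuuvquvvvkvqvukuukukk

Sliding a length-3 window over the 31 characters (29 positions):
  position 1–3: kuu
  position 4–6: kuu
  position 8–10: kuu
  position 11–13: kuu
  position 25–27: kuu

5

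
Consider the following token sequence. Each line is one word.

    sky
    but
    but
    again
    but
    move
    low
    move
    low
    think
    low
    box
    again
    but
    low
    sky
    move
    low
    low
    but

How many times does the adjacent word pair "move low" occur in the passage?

3

Scanning the 19 overlapping bigram windows for "move low":
  position 6–7: move low
  position 8–9: move low
  position 17–18: move low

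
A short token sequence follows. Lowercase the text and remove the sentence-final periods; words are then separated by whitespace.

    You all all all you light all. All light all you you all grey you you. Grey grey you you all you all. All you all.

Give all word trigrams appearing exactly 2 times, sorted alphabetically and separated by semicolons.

all all you; all you all; grey you you; you all all; you you all

Trigram counts meeting the condition (exactly 2 times):
  all all you: 2
  all you all: 2
  grey you you: 2
  you all all: 2
  you you all: 2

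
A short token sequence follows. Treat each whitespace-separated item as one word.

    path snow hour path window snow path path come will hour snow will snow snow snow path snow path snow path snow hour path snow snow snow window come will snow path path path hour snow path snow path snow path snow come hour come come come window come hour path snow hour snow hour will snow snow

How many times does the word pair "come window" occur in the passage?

1

Scanning the 57 overlapping bigram windows for "come window":
  position 47–48: come window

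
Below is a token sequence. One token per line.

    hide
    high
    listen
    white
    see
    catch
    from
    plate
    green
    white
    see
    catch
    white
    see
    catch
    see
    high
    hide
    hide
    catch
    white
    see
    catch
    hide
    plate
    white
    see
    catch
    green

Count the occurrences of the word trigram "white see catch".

Scanning the 27 overlapping trigram windows for "white see catch":
  position 4–6: white see catch
  position 10–12: white see catch
  position 13–15: white see catch
  position 21–23: white see catch
  position 26–28: white see catch

5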